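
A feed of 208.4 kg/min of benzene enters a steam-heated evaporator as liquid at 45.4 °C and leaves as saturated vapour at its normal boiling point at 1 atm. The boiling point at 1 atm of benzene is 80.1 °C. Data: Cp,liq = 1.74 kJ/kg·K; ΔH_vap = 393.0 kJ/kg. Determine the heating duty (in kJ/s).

Q = 1570 kJ/s

liquid 45.4→80.1 °C: 60.378 kJ/kg
vaporisation at 80.1 °C: 393 kJ/kg
Δh = 60.378 + 393 = 453.38 kJ/kg
Q = ṁ·Δh = 208.4 kg/min × 453.38 kJ/kg = 94484 kJ/min
|Q| = 1574.7 kW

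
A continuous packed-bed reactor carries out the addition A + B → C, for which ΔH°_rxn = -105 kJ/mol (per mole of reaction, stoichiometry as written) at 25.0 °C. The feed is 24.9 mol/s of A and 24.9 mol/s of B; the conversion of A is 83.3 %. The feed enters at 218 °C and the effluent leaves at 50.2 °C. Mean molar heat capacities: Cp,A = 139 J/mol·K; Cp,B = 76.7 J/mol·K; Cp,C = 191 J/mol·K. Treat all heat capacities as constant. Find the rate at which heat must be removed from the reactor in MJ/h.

Q_out = 11100 MJ/h

Extent of reaction ξ = 0.833 × 24.9 = 20.742 mol/s
Reaction term: ξ·ΔH°_rxn = 20.742 × -105 = -2177.9 kJ/s
Sensible, feed 218→25 °C: -1036.6 kJ/s
Outlet flows (mol/s): A 4.1583, B 4.1583, C 20.742
Sensible, products 25→50.2 °C: 122.44 kJ/s
Q = ΔH = -3092 kJ/s = -3092 kW
Heat removed = 11131 MJ/h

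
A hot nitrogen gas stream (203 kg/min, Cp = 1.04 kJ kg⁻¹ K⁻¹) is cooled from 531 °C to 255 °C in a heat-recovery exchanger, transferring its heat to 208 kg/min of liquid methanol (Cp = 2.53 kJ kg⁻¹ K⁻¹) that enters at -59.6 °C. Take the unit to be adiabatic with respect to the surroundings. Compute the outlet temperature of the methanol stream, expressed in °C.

T_c,out = 51.1 °C

Heat released by hot stream: Q = 203 × 1.04 × (531 − 255) = 58269 kJ/min
Energy balance on cold side (adiabatic exchanger): Q = ṁ_c·Cp_c·(T_c,out − T_c,in)
T_c,out = -59.6 + 58269/(208 × 2.53) = 51.127 °C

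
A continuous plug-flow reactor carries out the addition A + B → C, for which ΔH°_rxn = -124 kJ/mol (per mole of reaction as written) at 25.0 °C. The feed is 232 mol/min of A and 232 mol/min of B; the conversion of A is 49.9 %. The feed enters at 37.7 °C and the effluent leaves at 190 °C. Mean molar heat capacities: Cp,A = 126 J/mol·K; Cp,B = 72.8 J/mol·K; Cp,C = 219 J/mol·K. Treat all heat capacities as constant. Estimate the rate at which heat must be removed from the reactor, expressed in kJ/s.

Q_out = 116 kJ/s

Extent of reaction ξ = 0.499 × 232 = 115.77 mol/min
Reaction term: ξ·ΔH°_rxn = 115.77 × -124 = -14355 kJ/min
Sensible, feed 37.7→25 °C: -585.74 kJ/min
Outlet flows (mol/min): A 116.23, B 116.23, C 115.77
Sensible, products 25→190 °C: 7995.9 kJ/min
Q = ΔH = -6945.1 kJ/min = -115.75 kW
Heat removed = 115.75 kJ/s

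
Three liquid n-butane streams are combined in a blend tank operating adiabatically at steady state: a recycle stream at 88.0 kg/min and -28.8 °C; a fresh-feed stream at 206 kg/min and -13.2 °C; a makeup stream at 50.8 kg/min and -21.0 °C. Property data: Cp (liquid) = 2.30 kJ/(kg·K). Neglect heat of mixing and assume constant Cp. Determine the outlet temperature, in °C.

T_out = -18.3 °C

Energy balance with Q = 0: Σ ṁᵢCp,ᵢ(T_out − Tᵢ) = 0
Σ ṁᵢCp,ᵢTᵢ = 88.0×2.30×-28.8 + 206×2.30×-13.2 + 50.8×2.30×-21.0 = -14537
Σ ṁᵢCp,ᵢ = 88.0×2.30 + 206×2.30 + 50.8×2.30 = 793.04
T_out = -14537 / 793.04 = -18.331 °C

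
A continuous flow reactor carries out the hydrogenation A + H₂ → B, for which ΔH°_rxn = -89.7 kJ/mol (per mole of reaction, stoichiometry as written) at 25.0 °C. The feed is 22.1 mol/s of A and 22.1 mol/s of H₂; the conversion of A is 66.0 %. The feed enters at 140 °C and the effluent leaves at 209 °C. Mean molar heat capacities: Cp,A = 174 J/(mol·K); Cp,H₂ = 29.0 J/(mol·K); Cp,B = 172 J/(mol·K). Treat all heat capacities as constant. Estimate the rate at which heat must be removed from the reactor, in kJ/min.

Extent of reaction ξ = 0.660 × 22.1 = 14.586 mol/s
Reaction term: ξ·ΔH°_rxn = 14.586 × -89.7 = -1308.4 kJ/s
Sensible, feed 140→25 °C: -515.92 kJ/s
Outlet flows (mol/s): A 7.514, H₂ 7.514, B 14.586
Sensible, products 25→209 °C: 742.28 kJ/s
Q = ΔH = -1082 kJ/s = -1082 kW
Heat removed = 64920 kJ/min

Q_out = 64900 kJ/min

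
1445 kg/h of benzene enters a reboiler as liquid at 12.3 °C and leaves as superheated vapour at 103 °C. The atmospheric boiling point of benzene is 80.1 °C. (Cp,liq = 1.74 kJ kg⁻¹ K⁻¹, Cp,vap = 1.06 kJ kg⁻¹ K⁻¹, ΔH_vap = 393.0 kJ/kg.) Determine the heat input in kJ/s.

liquid 12.3→80.1 °C: 117.97 kJ/kg
vaporisation at 80.1 °C: 393 kJ/kg
vapour 80.1→103 °C: 24.274 kJ/kg
Δh = 117.97 + 393 + 24.274 = 535.25 kJ/kg
Q = ṁ·Δh = 1445 kg/h × 535.25 kJ/kg = 773430 kJ/h
|Q| = 214.84 kW

Q = 215 kJ/s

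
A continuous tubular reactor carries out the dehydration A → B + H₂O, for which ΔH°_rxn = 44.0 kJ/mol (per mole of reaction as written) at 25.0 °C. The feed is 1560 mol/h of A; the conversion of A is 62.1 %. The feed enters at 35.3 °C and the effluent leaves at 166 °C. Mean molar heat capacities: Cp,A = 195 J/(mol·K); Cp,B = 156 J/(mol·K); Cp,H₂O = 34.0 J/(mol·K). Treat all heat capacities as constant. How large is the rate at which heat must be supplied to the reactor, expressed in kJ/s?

Extent of reaction ξ = 0.621 × 1560 = 968.76 mol/h
Reaction term: ξ·ΔH°_rxn = 968.76 × 44.0 = 42625 kJ/h
Sensible, feed 35.3→25 °C: -3133.3 kJ/h
Outlet flows (mol/h): A 591.24, B 968.76, H₂O 968.76
Sensible, products 25→166 °C: 42209 kJ/h
Q = ΔH = 81701 kJ/h = 22.695 kW
Heat supplied = 22.695 kJ/s

Q_in = 22.7 kJ/s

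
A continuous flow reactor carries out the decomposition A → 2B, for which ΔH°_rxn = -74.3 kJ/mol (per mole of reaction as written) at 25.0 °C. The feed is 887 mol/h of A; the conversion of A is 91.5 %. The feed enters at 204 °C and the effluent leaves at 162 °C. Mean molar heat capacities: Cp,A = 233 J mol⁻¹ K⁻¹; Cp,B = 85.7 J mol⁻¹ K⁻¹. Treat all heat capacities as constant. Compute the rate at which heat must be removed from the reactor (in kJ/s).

Q_out = 21.1 kJ/s

Extent of reaction ξ = 0.915 × 887 = 811.61 mol/h
Reaction term: ξ·ΔH°_rxn = 811.61 × -74.3 = -60302 kJ/h
Sensible, feed 204→25 °C: -36994 kJ/h
Outlet flows (mol/h): A 75.395, B 1623.2
Sensible, products 25→162 °C: 21465 kJ/h
Q = ΔH = -75832 kJ/h = -21.064 kW
Heat removed = 21.064 kJ/s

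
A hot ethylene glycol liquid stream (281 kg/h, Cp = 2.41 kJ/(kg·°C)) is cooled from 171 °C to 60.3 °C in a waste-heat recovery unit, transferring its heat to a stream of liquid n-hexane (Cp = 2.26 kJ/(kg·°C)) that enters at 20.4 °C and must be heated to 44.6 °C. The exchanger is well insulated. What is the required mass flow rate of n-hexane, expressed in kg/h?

Heat released by hot stream: Q = 281 × 2.41 × (171 − 60.3) = 74967 kJ/h
Energy balance on cold side (adiabatic exchanger): Q = ṁ_c·Cp_c·(T_c,out − T_c,in)
ṁ_c = 74967 / [2.26 × (44.6 − 20.4)] = 1370.7 kg/h

ṁ_c = 1370 kg/h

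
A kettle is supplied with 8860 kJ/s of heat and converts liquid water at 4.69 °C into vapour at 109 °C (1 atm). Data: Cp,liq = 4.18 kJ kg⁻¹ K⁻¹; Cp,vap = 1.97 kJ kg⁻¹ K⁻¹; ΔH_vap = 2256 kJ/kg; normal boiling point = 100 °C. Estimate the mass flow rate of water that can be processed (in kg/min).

ṁ = 199 kg/min

Δh = 4.18×(100−4.69) + 2256 + 1.97×(109−100) = 2672.1 kJ/kg
Q = 8860 kJ/s = 8860 kJ/s = 531600 kJ/min
ṁ = Q/Δh = 531600 / 2672.1 = 198.94 kg/min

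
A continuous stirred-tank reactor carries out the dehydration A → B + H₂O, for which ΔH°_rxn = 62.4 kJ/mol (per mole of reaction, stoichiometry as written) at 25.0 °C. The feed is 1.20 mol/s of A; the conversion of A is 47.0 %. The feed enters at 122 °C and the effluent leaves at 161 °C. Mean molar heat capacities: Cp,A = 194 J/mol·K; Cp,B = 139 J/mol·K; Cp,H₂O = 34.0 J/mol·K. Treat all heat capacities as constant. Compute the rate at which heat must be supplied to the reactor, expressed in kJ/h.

Extent of reaction ξ = 0.470 × 1.20 = 0.564 mol/s
Reaction term: ξ·ΔH°_rxn = 0.564 × 62.4 = 35.194 kJ/s
Sensible, feed 122→25 °C: -22.582 kJ/s
Outlet flows (mol/s): A 0.636, B 0.564, H₂O 0.564
Sensible, products 25→161 °C: 30.05 kJ/s
Q = ΔH = 42.662 kJ/s = 42.662 kW
Heat supplied = 153580 kJ/h

Q_in = 154000 kJ/h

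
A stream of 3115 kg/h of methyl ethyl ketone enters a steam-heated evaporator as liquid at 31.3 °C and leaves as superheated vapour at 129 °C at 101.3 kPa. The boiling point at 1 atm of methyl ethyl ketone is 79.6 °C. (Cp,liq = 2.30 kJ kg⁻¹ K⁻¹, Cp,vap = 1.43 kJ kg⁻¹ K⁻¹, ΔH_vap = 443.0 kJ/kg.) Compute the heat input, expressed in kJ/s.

liquid 31.3→79.6 °C: 111.09 kJ/kg
vaporisation at 79.6 °C: 443 kJ/kg
vapour 79.6→129 °C: 70.642 kJ/kg
Δh = 111.09 + 443 + 70.642 = 624.73 kJ/kg
Q = ṁ·Δh = 3115 kg/h × 624.73 kJ/kg = 1.946e+06 kJ/h
|Q| = 540.57 kW

Q = 541 kJ/s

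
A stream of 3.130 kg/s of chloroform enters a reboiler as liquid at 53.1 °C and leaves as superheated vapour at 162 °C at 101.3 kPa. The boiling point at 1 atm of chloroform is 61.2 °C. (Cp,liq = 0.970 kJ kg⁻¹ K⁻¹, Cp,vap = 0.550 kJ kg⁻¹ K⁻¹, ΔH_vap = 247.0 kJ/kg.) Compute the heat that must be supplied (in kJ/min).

Q = 58300 kJ/min

liquid 53.1→61.2 °C: 7.857 kJ/kg
vaporisation at 61.2 °C: 247 kJ/kg
vapour 61.2→162 °C: 55.44 kJ/kg
Δh = 7.857 + 247 + 55.44 = 310.3 kJ/kg
Q = ṁ·Δh = 3.130 kg/s × 310.3 kJ/kg = 971.23 kJ/s
|Q| = 971.23 kW = 58274 kJ/min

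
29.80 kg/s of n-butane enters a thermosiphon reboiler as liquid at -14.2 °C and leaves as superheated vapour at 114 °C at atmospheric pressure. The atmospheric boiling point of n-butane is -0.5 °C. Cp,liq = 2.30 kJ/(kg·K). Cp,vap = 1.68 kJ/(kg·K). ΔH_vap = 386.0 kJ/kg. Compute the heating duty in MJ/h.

Q = 65400 MJ/h

liquid -14.2→-0.5 °C: 31.51 kJ/kg
vaporisation at -0.5 °C: 386 kJ/kg
vapour -0.5→114 °C: 192.36 kJ/kg
Δh = 31.51 + 386 + 192.36 = 609.87 kJ/kg
Q = ṁ·Δh = 29.80 kg/s × 609.87 kJ/kg = 18174 kJ/s
|Q| = 18174 kW = 65427 MJ/h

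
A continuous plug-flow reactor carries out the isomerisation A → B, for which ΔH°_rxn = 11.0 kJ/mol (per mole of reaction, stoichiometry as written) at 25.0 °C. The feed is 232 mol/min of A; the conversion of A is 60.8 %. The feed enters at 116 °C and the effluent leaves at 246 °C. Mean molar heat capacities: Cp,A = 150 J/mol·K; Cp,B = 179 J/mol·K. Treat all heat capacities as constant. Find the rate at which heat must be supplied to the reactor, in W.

Extent of reaction ξ = 0.608 × 232 = 141.06 mol/min
Reaction term: ξ·ΔH°_rxn = 141.06 × 11.0 = 1551.6 kJ/min
Sensible, feed 116→25 °C: -3166.8 kJ/min
Outlet flows (mol/min): A 90.944, B 141.06
Sensible, products 25→246 °C: 8594.8 kJ/min
Q = ΔH = 6979.6 kJ/min = 116.33 kW
Heat supplied = 116330 W

Q_in = 116000 W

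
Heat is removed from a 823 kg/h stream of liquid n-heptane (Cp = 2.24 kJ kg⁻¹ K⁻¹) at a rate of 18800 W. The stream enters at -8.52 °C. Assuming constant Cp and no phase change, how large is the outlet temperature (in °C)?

T_out = -45.2 °C

Q = 18800 W = 67680 kJ/h
ΔT = Q/(ṁ·Cp) = 67680/(823×2.24) = 36.712 K
T_out = -8.52 − 36.712 = -45.232 °C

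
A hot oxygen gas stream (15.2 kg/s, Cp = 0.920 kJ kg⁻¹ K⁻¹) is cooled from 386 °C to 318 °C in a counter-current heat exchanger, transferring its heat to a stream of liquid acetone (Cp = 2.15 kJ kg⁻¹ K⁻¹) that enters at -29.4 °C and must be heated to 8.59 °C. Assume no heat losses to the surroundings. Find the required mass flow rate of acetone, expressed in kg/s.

ṁ_c = 11.6 kg/s

Heat released by hot stream: Q = 15.2 × 0.920 × (386 − 318) = 950.91 kJ/s
Energy balance on cold side (adiabatic exchanger): Q = ṁ_c·Cp_c·(T_c,out − T_c,in)
ṁ_c = 950.91 / [2.15 × (8.59 − -29.4)] = 11.642 kg/s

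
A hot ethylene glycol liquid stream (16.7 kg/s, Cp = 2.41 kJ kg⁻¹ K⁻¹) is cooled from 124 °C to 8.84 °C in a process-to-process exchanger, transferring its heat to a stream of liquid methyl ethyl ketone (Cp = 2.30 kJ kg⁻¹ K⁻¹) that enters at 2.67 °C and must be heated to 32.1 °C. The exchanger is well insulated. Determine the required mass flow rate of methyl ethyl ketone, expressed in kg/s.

Heat released by hot stream: Q = 16.7 × 2.41 × (124 − 8.84) = 4634.8 kJ/s
Energy balance on cold side (adiabatic exchanger): Q = ṁ_c·Cp_c·(T_c,out − T_c,in)
ṁ_c = 4634.8 / [2.30 × (32.1 − 2.67)] = 68.473 kg/s

ṁ_c = 68.5 kg/s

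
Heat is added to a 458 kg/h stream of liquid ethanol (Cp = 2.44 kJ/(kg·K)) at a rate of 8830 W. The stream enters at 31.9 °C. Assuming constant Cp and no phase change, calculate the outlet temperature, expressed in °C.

T_out = 60.3 °C

Q = 8830 W = 31788 kJ/h
ΔT = Q/(ṁ·Cp) = 31788/(458×2.44) = 28.445 K
T_out = 31.9 + 28.445 = 60.345 °C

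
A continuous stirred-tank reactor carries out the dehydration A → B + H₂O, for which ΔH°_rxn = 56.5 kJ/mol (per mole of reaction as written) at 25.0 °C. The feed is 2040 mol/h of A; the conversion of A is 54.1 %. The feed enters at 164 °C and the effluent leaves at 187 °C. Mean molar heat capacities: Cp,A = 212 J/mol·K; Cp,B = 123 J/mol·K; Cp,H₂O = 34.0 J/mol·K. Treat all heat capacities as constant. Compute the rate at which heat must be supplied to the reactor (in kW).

Q_in = 17.4 kW

Extent of reaction ξ = 0.541 × 2040 = 1103.6 mol/h
Reaction term: ξ·ΔH°_rxn = 1103.6 × 56.5 = 62356 kJ/h
Sensible, feed 164→25 °C: -60115 kJ/h
Outlet flows (mol/h): A 936.36, B 1103.6, H₂O 1103.6
Sensible, products 25→187 °C: 60228 kJ/h
Q = ΔH = 62469 kJ/h = 17.353 kW
Heat supplied = 17.353 kW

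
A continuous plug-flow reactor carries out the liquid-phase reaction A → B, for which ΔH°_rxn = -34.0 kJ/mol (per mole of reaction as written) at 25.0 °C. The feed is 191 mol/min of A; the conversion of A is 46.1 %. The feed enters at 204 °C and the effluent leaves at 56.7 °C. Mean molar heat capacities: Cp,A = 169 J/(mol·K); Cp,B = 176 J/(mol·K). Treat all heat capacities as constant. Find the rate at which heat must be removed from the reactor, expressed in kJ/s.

Extent of reaction ξ = 0.461 × 191 = 88.051 mol/min
Reaction term: ξ·ΔH°_rxn = 88.051 × -34.0 = -2993.7 kJ/min
Sensible, feed 204→25 °C: -5777.9 kJ/min
Outlet flows (mol/min): A 102.95, B 88.051
Sensible, products 25→56.7 °C: 1042.8 kJ/min
Q = ΔH = -7728.9 kJ/min = -128.81 kW
Heat removed = 128.81 kJ/s

Q_out = 129 kJ/s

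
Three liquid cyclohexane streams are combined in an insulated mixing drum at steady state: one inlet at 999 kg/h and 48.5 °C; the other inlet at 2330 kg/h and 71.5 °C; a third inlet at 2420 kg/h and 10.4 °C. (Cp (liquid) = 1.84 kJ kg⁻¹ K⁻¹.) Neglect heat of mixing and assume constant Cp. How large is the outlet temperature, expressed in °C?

Energy balance with Q = 0: Σ ṁᵢCp,ᵢ(T_out − Tᵢ) = 0
Σ ṁᵢCp,ᵢTᵢ = 999×1.84×48.5 + 2330×1.84×71.5 + 2420×1.84×10.4 = 441990
Σ ṁᵢCp,ᵢ = 999×1.84 + 2330×1.84 + 2420×1.84 = 10578
T_out = 441990 / 10578 = 41.784 °C

T_out = 41.8 °C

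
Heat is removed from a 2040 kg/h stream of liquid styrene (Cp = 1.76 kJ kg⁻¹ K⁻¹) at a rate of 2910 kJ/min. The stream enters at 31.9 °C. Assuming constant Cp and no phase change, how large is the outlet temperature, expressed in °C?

T_out = -16.7 °C

Q = 2910 kJ/min = 174600 kJ/h
ΔT = Q/(ṁ·Cp) = 174600/(2040×1.76) = 48.63 K
T_out = 31.9 − 48.63 = -16.73 °C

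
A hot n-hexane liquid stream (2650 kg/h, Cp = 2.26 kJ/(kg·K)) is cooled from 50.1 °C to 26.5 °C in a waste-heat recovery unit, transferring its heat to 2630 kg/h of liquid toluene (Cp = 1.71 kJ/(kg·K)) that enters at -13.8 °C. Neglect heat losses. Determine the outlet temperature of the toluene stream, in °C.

T_c,out = 17.6 °C

Heat released by hot stream: Q = 2650 × 2.26 × (50.1 − 26.5) = 141340 kJ/h
Energy balance on cold side (adiabatic exchanger): Q = ṁ_c·Cp_c·(T_c,out − T_c,in)
T_c,out = -13.8 + 141340/(2630 × 1.71) = 17.628 °C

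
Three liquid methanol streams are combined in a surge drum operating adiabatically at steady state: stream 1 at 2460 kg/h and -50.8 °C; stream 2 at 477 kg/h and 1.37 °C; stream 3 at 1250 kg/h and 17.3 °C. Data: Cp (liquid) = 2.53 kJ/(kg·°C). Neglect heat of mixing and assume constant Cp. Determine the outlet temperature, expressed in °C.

T_out = -24.5 °C

Energy balance with Q = 0: Σ ṁᵢCp,ᵢ(T_out − Tᵢ) = 0
Σ ṁᵢCp,ᵢTᵢ = 2460×2.53×-50.8 + 477×2.53×1.37 + 1250×2.53×17.3 = -259800
Σ ṁᵢCp,ᵢ = 2460×2.53 + 477×2.53 + 1250×2.53 = 10593
T_out = -259800 / 10593 = -24.526 °C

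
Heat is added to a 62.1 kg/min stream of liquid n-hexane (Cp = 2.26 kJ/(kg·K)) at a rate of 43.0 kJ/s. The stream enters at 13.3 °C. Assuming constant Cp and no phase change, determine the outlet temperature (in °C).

Q = 43.0 kJ/s = 2580 kJ/min
ΔT = Q/(ṁ·Cp) = 2580/(62.1×2.26) = 18.383 K
T_out = 13.3 + 18.383 = 31.683 °C

T_out = 31.7 °C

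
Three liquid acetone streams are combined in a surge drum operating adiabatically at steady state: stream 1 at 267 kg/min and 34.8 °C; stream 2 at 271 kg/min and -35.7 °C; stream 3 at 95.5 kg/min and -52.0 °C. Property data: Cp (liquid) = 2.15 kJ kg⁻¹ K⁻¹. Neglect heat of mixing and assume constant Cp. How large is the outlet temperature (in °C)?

T_out = -8.44 °C

Energy balance with Q = 0: Σ ṁᵢCp,ᵢ(T_out − Tᵢ) = 0
T_out = Σ ṁᵢCp,ᵢTᵢ / Σ ṁᵢCp,ᵢ
      = -11501 / 1362 = -8.4437 °C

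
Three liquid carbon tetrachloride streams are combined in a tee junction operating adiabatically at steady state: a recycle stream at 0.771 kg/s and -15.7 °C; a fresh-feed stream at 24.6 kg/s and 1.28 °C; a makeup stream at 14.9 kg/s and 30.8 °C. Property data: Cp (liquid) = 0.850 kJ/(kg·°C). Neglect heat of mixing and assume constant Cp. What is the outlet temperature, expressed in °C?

No heat crosses the boundary, so H_out = H_in.
T_out = Σ ṁᵢCp,ᵢTᵢ / Σ ṁᵢCp,ᵢ
      = 406.56 / 34.23 = 11.877 °C

T_out = 11.9 °C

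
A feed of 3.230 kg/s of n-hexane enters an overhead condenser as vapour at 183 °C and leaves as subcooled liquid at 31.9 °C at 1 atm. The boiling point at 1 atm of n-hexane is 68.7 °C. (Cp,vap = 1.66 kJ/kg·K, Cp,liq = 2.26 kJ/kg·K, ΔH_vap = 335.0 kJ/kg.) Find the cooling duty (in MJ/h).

Q_c = 7070 MJ/h

vapour 183→68.7 °C: -189.74 kJ/kg
condensation at 68.7 °C: -335 kJ/kg
liquid 68.7→31.9 °C: -83.168 kJ/kg
Δh = -189.74 + -335 + -83.168 = -607.91 kJ/kg
Q = ṁ·Δh = 3.230 kg/s × -607.91 kJ/kg = -1963.5 kJ/s
|Q| = 1963.5 kW = 7068.7 MJ/h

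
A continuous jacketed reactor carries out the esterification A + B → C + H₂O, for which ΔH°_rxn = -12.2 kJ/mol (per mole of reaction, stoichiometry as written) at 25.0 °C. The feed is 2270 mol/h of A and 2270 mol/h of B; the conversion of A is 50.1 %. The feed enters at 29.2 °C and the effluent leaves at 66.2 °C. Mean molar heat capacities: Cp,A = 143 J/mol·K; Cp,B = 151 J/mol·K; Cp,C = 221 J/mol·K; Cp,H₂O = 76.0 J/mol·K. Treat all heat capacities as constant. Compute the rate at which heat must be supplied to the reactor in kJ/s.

Extent of reaction ξ = 0.501 × 2270 = 1137.3 mol/h
Reaction term: ξ·ΔH°_rxn = 1137.3 × -12.2 = -13875 kJ/h
Sensible, feed 29.2→25 °C: -2803 kJ/h
Outlet flows (mol/h): A 1132.7, B 1132.7, C 1137.3, H₂O 1137.3
Sensible, products 25→66.2 °C: 27637 kJ/h
Q = ΔH = 10959 kJ/h = 3.0441 kW
Heat supplied = 3.0441 kJ/s

Q_in = 3.04 kJ/s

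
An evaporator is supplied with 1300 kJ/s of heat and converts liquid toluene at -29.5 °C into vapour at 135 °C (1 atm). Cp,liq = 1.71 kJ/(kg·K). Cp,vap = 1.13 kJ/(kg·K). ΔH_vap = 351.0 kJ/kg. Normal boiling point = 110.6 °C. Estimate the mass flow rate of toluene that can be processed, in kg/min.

Δh = 1.71×(110.6−-29.5) + 351.0 + 1.13×(135−110.6) = 618.14 kJ/kg
Q = 1300 kJ/s = 1300 kJ/s = 78000 kJ/min
ṁ = Q/Δh = 78000 / 618.14 = 126.18 kg/min

ṁ = 126 kg/min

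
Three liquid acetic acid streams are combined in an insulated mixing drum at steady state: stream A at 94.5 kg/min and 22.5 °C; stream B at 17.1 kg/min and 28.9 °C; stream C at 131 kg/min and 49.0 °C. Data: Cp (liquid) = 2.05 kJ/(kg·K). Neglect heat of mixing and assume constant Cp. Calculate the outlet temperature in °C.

Adiabatic, steady state ⇒ Σ ṁᵢCp,ᵢ(T_out − Tᵢ) = 0
T_out = Σ ṁᵢCp,ᵢTᵢ / Σ ṁᵢCp,ᵢ
      = 18531 / 497.33 = 37.261 °C

T_out = 37.3 °C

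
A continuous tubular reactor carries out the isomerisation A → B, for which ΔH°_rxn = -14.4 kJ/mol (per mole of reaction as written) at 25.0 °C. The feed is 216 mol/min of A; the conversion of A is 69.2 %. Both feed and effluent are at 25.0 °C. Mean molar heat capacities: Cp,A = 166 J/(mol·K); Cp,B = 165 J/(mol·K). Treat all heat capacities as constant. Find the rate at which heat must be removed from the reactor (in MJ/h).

Extent of reaction ξ = 0.692 × 216 = 149.47 mol/min
Reaction term: ξ·ΔH°_rxn = 149.47 × -14.4 = -2152.4 kJ/min
Q = ΔH = -2152.4 kJ/min = -35.873 kW
Heat removed = 129.14 MJ/h

Q_out = 129 MJ/h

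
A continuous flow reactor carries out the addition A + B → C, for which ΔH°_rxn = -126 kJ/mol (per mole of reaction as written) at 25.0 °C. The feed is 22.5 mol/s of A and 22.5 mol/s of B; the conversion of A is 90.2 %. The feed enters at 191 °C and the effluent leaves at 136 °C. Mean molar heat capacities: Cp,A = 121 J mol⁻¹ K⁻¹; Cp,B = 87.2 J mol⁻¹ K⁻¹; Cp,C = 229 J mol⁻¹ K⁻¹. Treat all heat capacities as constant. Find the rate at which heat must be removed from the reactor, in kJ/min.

Q_out = 166000 kJ/min

Extent of reaction ξ = 0.902 × 22.5 = 20.295 mol/s
Reaction term: ξ·ΔH°_rxn = 20.295 × -126 = -2557.2 kJ/s
Sensible, feed 191→25 °C: -777.63 kJ/s
Outlet flows (mol/s): A 2.205, B 2.205, C 20.295
Sensible, products 25→136 °C: 566.84 kJ/s
Q = ΔH = -2768 kJ/s = -2768 kW
Heat removed = 166080 kJ/min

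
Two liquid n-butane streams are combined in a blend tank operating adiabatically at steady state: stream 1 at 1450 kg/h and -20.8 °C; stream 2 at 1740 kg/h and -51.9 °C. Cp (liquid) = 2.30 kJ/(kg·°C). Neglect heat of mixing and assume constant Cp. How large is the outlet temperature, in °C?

T_out = -37.8 °C

Adiabatic, steady state ⇒ Σ ṁᵢCp,ᵢ(T_out − Tᵢ) = 0
Σ ṁᵢCp,ᵢTᵢ = 1450×2.30×-20.8 + 1740×2.30×-51.9 = -277070
Σ ṁᵢCp,ᵢ = 1450×2.30 + 1740×2.30 = 7337
T_out = -277070 / 7337 = -37.764 °C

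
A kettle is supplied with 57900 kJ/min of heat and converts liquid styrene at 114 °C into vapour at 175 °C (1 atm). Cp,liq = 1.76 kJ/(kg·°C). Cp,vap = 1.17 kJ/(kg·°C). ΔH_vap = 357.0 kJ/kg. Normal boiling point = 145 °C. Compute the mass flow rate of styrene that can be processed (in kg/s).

Δh = 1.76×(145−114) + 357.0 + 1.17×(175−145) = 446.66 kJ/kg
Q = 57900 kJ/min = 965 kJ/s = 965 kJ/s
ṁ = Q/Δh = 965 / 446.66 = 2.1605 kg/s

ṁ = 2.16 kg/s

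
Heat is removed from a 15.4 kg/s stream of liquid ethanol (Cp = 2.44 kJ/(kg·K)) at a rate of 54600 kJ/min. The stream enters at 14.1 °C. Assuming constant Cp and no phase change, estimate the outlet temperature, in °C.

T_out = -10.1 °C

Q = 54600 kJ/min = 910 kJ/s
ΔT = Q/(ṁ·Cp) = 910/(15.4×2.44) = 24.218 K
T_out = 14.1 − 24.218 = -10.118 °C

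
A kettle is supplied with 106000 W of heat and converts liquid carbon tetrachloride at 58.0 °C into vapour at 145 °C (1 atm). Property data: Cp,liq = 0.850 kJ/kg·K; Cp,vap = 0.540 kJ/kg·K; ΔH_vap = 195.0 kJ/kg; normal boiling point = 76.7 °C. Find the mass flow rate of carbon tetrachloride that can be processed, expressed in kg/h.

ṁ = 1540 kg/h

Δh = 0.850×(76.7−58.0) + 195.0 + 0.540×(145−76.7) = 247.78 kJ/kg
Q = 106000 W = 106 kJ/s = 381600 kJ/h
ṁ = Q/Δh = 381600 / 247.78 = 1540.1 kg/h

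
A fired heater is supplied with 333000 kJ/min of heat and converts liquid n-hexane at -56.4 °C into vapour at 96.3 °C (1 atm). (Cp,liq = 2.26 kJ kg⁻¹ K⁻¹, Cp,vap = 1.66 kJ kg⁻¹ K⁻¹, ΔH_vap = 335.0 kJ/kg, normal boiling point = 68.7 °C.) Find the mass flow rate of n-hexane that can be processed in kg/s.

Δh = 2.26×(68.7−-56.4) + 335.0 + 1.66×(96.3−68.7) = 663.54 kJ/kg
Q = 333000 kJ/min = 5550 kJ/s = 5550 kJ/s
ṁ = Q/Δh = 5550 / 663.54 = 8.3642 kg/s

ṁ = 8.36 kg/s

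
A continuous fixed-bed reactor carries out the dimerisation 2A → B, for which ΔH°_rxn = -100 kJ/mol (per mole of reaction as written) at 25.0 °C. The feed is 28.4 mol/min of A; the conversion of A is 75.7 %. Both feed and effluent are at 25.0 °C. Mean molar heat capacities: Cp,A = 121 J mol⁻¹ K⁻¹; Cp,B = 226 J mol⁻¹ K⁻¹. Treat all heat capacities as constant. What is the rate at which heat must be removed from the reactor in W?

Extent of reaction ξ = 0.757 × 28.4 / 2 = 10.749 mol/min
Reaction term: ξ·ΔH°_rxn = 10.749 × -100 = -1074.9 kJ/min
Q = ΔH = -1074.9 kJ/min = -17.916 kW
Heat removed = 17916 W

Q_out = 17900 W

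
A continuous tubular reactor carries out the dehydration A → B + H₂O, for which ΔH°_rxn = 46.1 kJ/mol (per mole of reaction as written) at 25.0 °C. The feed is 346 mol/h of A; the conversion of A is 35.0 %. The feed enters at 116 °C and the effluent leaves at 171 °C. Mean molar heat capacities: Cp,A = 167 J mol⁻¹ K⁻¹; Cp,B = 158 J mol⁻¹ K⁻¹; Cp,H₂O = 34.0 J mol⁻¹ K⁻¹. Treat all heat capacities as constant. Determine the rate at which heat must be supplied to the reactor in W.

Extent of reaction ξ = 0.350 × 346 = 121.1 mol/h
Reaction term: ξ·ΔH°_rxn = 121.1 × 46.1 = 5582.7 kJ/h
Sensible, feed 116→25 °C: -5258.2 kJ/h
Outlet flows (mol/h): A 224.9, B 121.1, H₂O 121.1
Sensible, products 25→171 °C: 8878.2 kJ/h
Q = ΔH = 9202.7 kJ/h = 2.5563 kW
Heat supplied = 2556.3 W

Q_in = 2560 W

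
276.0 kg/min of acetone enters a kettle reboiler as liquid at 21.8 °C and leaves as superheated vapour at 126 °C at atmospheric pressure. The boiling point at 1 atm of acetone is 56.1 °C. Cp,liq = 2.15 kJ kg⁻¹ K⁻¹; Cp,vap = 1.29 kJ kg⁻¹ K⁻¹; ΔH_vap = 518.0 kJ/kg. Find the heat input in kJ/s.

liquid 21.8→56.1 °C: 73.745 kJ/kg
vaporisation at 56.1 °C: 518 kJ/kg
vapour 56.1→126 °C: 90.171 kJ/kg
Δh = 73.745 + 518 + 90.171 = 681.92 kJ/kg
Q = ṁ·Δh = 276.0 kg/min × 681.92 kJ/kg = 188210 kJ/min
|Q| = 3136.8 kW

Q = 3140 kJ/s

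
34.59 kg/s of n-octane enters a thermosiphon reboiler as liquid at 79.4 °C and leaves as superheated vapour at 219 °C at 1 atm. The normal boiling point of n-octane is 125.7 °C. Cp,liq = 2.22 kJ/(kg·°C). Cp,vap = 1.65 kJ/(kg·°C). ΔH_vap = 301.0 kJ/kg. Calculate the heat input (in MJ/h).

Q = 69500 MJ/h

liquid 79.4→125.7 °C: 102.79 kJ/kg
vaporisation at 125.7 °C: 301 kJ/kg
vapour 125.7→219 °C: 153.94 kJ/kg
Δh = 102.79 + 301 + 153.94 = 557.73 kJ/kg
Q = ṁ·Δh = 34.59 kg/s × 557.73 kJ/kg = 19292 kJ/s
|Q| = 19292 kW = 69451 MJ/h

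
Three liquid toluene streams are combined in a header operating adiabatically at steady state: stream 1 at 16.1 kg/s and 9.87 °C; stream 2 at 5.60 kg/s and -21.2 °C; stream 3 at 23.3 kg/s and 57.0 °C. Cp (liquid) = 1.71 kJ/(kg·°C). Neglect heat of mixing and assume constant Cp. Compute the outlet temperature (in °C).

T_out = 30.4 °C

Adiabatic, steady state ⇒ Σ ṁᵢCp,ᵢ(T_out − Tᵢ) = 0
Σ ṁᵢCp,ᵢTᵢ = 16.1×1.71×9.87 + 5.60×1.71×-21.2 + 23.3×1.71×57.0 = 2339.8
Σ ṁᵢCp,ᵢ = 16.1×1.71 + 5.60×1.71 + 23.3×1.71 = 76.95
T_out = 2339.8 / 76.95 = 30.406 °C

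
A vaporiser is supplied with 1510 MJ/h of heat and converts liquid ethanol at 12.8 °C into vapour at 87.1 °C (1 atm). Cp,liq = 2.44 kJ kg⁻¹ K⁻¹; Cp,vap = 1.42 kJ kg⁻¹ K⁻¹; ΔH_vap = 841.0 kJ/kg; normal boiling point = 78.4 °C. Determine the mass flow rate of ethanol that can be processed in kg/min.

Δh = 2.44×(78.4−12.8) + 841.0 + 1.42×(87.1−78.4) = 1013.4 kJ/kg
Q = 1510 MJ/h = 419.44 kJ/s = 25167 kJ/min
ṁ = Q/Δh = 25167 / 1013.4 = 24.833 kg/min

ṁ = 24.8 kg/min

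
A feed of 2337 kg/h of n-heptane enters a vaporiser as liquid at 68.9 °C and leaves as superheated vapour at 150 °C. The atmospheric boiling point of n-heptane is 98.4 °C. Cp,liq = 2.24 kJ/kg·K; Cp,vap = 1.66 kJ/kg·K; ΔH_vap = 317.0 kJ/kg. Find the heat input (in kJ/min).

Q = 18300 kJ/min

liquid 68.9→98.4 °C: 66.08 kJ/kg
vaporisation at 98.4 °C: 317 kJ/kg
vapour 98.4→150 °C: 85.656 kJ/kg
Δh = 66.08 + 317 + 85.656 = 468.74 kJ/kg
Q = ṁ·Δh = 2337 kg/h × 468.74 kJ/kg = 1.0954e+06 kJ/h
|Q| = 304.29 kW = 18257 kJ/min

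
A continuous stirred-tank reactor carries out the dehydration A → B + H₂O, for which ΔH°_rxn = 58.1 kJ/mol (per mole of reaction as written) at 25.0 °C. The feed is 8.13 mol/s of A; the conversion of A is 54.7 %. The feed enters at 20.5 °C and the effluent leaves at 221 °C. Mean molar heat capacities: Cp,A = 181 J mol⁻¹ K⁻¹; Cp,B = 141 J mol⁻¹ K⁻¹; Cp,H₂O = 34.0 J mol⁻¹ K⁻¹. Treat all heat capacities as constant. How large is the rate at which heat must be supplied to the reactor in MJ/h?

Extent of reaction ξ = 0.547 × 8.13 = 4.4471 mol/s
Reaction term: ξ·ΔH°_rxn = 4.4471 × 58.1 = 258.38 kJ/s
Sensible, feed 20.5→25 °C: 6.6219 kJ/s
Outlet flows (mol/s): A 3.6829, B 4.4471, H₂O 4.4471
Sensible, products 25→221 °C: 283.19 kJ/s
Q = ΔH = 548.19 kJ/s = 548.19 kW
Heat supplied = 1973.5 MJ/h

Q_in = 1970 MJ/h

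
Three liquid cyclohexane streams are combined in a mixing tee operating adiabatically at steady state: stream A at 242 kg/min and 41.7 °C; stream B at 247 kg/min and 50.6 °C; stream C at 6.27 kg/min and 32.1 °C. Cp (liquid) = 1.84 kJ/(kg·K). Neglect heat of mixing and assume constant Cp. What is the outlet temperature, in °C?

T_out = 46.0 °C

Adiabatic, steady state ⇒ Σ ṁᵢCp,ᵢ(T_out − Tᵢ) = 0
Σ ṁᵢCp,ᵢTᵢ = 242×1.84×41.7 + 247×1.84×50.6 + 6.27×1.84×32.1 = 41935
Σ ṁᵢCp,ᵢ = 242×1.84 + 247×1.84 + 6.27×1.84 = 911.3
T_out = 41935 / 911.3 = 46.017 °C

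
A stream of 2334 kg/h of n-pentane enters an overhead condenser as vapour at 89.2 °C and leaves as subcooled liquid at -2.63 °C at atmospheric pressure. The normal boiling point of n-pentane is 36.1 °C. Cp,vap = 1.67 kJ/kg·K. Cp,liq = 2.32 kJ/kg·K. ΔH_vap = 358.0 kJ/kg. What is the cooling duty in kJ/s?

vapour 89.2→36.1 °C: -88.677 kJ/kg
condensation at 36.1 °C: -358 kJ/kg
liquid 36.1→-2.63 °C: -89.854 kJ/kg
Δh = -88.677 + -358 + -89.854 = -536.53 kJ/kg
Q = ṁ·Δh = 2334 kg/h × -536.53 kJ/kg = -1.2523e+06 kJ/h
|Q| = 347.85 kW

Q_c = 348 kJ/s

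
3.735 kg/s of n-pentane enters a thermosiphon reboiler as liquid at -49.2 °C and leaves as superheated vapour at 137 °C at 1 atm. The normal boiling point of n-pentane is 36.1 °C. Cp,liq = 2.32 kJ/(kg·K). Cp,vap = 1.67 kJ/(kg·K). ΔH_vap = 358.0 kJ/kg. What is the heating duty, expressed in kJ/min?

Q = 162000 kJ/min

liquid -49.2→36.1 °C: 197.9 kJ/kg
vaporisation at 36.1 °C: 358 kJ/kg
vapour 36.1→137 °C: 168.5 kJ/kg
Δh = 197.9 + 358 + 168.5 = 724.4 kJ/kg
Q = ṁ·Δh = 3.735 kg/s × 724.4 kJ/kg = 2705.6 kJ/s
|Q| = 2705.6 kW = 162340 kJ/min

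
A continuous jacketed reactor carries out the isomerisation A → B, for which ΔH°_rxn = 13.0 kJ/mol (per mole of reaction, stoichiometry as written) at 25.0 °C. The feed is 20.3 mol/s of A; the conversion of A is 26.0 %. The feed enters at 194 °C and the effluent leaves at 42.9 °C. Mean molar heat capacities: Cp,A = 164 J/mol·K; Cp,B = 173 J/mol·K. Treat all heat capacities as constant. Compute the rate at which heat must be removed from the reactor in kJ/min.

Extent of reaction ξ = 0.260 × 20.3 = 5.278 mol/s
Reaction term: ξ·ΔH°_rxn = 5.278 × 13.0 = 68.614 kJ/s
Sensible, feed 194→25 °C: -562.63 kJ/s
Outlet flows (mol/s): A 15.022, B 5.278
Sensible, products 25→42.9 °C: 60.443 kJ/s
Q = ΔH = -433.58 kJ/s = -433.58 kW
Heat removed = 26015 kJ/min

Q_out = 26000 kJ/min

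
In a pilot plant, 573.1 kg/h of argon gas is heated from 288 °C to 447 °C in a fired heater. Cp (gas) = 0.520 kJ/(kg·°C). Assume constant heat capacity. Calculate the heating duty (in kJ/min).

Q = 790 kJ/min

Q = ṁ·Cp·ΔT = 573.1 × 0.520 × (447 − 288) = 47384 kJ/h
Converting: 47384 / 3600 s = 13.162 kW
Heating duty = 789.73 kJ/min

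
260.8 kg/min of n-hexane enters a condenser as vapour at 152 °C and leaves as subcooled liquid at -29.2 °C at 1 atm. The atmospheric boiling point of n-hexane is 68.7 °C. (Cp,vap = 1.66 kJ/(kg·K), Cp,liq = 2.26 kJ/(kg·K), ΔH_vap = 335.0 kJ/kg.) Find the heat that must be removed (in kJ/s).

vapour 152→68.7 °C: -138.28 kJ/kg
condensation at 68.7 °C: -335 kJ/kg
liquid 68.7→-29.2 °C: -221.25 kJ/kg
Δh = -138.28 + -335 + -221.25 = -694.53 kJ/kg
Q = ṁ·Δh = 260.8 kg/min × -694.53 kJ/kg = -181130 kJ/min
|Q| = 3018.9 kW

Q_c = 3020 kJ/s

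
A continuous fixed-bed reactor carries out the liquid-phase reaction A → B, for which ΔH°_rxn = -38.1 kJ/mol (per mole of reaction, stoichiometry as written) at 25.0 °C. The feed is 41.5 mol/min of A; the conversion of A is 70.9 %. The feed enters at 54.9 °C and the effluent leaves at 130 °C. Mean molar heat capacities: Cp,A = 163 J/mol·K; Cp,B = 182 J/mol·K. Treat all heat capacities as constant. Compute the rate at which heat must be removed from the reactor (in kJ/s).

Q_out = 9.24 kJ/s

Extent of reaction ξ = 0.709 × 41.5 = 29.423 mol/min
Reaction term: ξ·ΔH°_rxn = 29.423 × -38.1 = -1121 kJ/min
Sensible, feed 54.9→25 °C: -202.26 kJ/min
Outlet flows (mol/min): A 12.077, B 29.423
Sensible, products 25→130 °C: 768.97 kJ/min
Q = ΔH = -554.32 kJ/min = -9.2387 kW
Heat removed = 9.2387 kJ/s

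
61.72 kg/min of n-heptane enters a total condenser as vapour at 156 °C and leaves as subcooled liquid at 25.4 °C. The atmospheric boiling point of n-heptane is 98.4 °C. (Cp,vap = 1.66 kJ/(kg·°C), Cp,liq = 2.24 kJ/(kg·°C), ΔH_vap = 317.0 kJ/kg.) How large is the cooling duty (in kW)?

Q_c = 593 kW

vapour 156→98.4 °C: -95.616 kJ/kg
condensation at 98.4 °C: -317 kJ/kg
liquid 98.4→25.4 °C: -163.52 kJ/kg
Δh = -95.616 + -317 + -163.52 = -576.14 kJ/kg
Q = ṁ·Δh = 61.72 kg/min × -576.14 kJ/kg = -35559 kJ/min
|Q| = 592.65 kW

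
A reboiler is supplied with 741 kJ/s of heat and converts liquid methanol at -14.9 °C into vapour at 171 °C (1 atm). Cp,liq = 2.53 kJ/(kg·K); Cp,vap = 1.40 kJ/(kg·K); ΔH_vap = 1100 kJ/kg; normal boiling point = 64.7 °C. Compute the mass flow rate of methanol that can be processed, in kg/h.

ṁ = 1840 kg/h

Δh = 2.53×(64.7−-14.9) + 1100 + 1.40×(171−64.7) = 1450.2 kJ/kg
Q = 741 kJ/s = 741 kJ/s = 2.6676e+06 kJ/h
ṁ = Q/Δh = 2.6676e+06 / 1450.2 = 1839.5 kg/h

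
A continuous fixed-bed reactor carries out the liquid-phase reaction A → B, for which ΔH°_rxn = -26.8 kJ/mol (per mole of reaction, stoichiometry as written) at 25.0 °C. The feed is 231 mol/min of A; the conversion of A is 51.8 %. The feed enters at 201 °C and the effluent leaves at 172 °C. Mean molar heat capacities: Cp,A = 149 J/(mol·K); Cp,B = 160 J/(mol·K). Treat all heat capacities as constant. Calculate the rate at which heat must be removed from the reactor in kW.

Extent of reaction ξ = 0.518 × 231 = 119.66 mol/min
Reaction term: ξ·ΔH°_rxn = 119.66 × -26.8 = -3206.8 kJ/min
Sensible, feed 201→25 °C: -6057.7 kJ/min
Outlet flows (mol/min): A 111.34, B 119.66
Sensible, products 25→172 °C: 5253.1 kJ/min
Q = ΔH = -4011.5 kJ/min = -66.858 kW
Heat removed = 66.858 kW

Q_out = 66.9 kW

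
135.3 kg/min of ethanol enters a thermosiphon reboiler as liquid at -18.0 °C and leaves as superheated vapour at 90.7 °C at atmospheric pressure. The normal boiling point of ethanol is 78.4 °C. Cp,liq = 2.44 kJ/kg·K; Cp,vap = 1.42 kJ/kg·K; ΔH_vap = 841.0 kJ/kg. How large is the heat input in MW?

liquid -18.0→78.4 °C: 235.22 kJ/kg
vaporisation at 78.4 °C: 841 kJ/kg
vapour 78.4→90.7 °C: 17.466 kJ/kg
Δh = 235.22 + 841 + 17.466 = 1093.7 kJ/kg
Q = ṁ·Δh = 135.3 kg/min × 1093.7 kJ/kg = 147980 kJ/min
|Q| = 2466.3 kW = 2.4663 MW

Q = 2.47 MW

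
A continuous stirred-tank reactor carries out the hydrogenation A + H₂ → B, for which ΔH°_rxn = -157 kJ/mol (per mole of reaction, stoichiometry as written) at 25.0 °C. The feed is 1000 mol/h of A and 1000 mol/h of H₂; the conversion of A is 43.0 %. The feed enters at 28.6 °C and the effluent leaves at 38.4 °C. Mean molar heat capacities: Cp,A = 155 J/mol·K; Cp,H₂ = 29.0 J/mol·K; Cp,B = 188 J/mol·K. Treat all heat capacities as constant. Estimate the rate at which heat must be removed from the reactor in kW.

Q_out = 18.2 kW

Extent of reaction ξ = 0.430 × 1000 = 430 mol/h
Reaction term: ξ·ΔH°_rxn = 430 × -157 = -67510 kJ/h
Sensible, feed 28.6→25 °C: -662.4 kJ/h
Outlet flows (mol/h): A 570, H₂ 570, B 430
Sensible, products 25→38.4 °C: 2488.6 kJ/h
Q = ΔH = -65684 kJ/h = -18.245 kW
Heat removed = 18.245 kW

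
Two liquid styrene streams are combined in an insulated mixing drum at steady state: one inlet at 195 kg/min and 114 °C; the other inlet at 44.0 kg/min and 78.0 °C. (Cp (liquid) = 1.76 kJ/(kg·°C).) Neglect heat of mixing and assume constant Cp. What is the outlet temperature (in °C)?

T_out = 107 °C

Energy balance with Q = 0: Σ ṁᵢCp,ᵢ(T_out − Tᵢ) = 0
T_out = Σ ṁᵢCp,ᵢTᵢ / Σ ṁᵢCp,ᵢ
      = 45165 / 420.64 = 107.37 °C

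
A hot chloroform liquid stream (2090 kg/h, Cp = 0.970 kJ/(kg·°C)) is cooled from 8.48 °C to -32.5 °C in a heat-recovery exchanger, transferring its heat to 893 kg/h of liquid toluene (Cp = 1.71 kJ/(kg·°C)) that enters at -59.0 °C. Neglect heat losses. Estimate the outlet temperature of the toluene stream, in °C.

T_c,out = -4.59 °C

Heat released by hot stream: Q = 2090 × 0.970 × (8.48 − -32.5) = 83079 kJ/h
Energy balance on cold side (adiabatic exchanger): Q = ṁ_c·Cp_c·(T_c,out − T_c,in)
T_c,out = -59.0 + 83079/(893 × 1.71) = -4.5946 °C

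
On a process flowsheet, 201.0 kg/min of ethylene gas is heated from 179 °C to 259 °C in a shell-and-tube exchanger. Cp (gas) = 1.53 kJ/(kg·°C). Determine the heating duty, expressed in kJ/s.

Q = 410 kJ/s

Q = ṁ·Cp·ΔT = 201.0 × 1.53 × (259 − 179) = 24602 kJ/min
Converting: 24602 / 60 s = 410.04 kW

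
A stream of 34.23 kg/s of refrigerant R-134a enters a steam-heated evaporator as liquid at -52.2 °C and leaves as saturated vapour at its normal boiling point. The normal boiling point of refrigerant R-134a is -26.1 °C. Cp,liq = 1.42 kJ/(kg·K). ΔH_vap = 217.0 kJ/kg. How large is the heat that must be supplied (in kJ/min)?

Q = 522000 kJ/min

liquid -52.2→-26.1 °C: 37.062 kJ/kg
vaporisation at -26.1 °C: 217 kJ/kg
Δh = 37.062 + 217 = 254.06 kJ/kg
Q = ṁ·Δh = 34.23 kg/s × 254.06 kJ/kg = 8696.5 kJ/s
|Q| = 8696.5 kW = 521790 kJ/min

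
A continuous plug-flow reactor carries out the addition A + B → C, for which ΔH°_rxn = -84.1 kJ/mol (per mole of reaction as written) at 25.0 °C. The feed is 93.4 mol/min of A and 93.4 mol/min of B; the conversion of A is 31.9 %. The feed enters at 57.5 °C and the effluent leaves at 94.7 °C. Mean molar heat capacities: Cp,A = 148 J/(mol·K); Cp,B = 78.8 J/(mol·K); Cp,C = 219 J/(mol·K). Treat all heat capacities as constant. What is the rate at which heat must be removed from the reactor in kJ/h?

Extent of reaction ξ = 0.319 × 93.4 = 29.795 mol/min
Reaction term: ξ·ΔH°_rxn = 29.795 × -84.1 = -2505.7 kJ/min
Sensible, feed 57.5→25 °C: -688.45 kJ/min
Outlet flows (mol/min): A 63.605, B 63.605, C 29.795
Sensible, products 25→94.7 °C: 1460.3 kJ/min
Q = ΔH = -1733.9 kJ/min = -28.899 kW
Heat removed = 104030 kJ/h

Q_out = 104000 kJ/h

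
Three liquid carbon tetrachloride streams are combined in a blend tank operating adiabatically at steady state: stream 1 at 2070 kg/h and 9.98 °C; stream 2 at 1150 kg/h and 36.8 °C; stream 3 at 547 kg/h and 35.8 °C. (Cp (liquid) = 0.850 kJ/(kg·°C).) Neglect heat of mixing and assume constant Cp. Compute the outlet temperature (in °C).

Energy balance with Q = 0: Σ ṁᵢCp,ᵢ(T_out − Tᵢ) = 0
T_out = Σ ṁᵢCp,ᵢTᵢ / Σ ṁᵢCp,ᵢ
      = 70177 / 3201.9 = 21.917 °C

T_out = 21.9 °C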